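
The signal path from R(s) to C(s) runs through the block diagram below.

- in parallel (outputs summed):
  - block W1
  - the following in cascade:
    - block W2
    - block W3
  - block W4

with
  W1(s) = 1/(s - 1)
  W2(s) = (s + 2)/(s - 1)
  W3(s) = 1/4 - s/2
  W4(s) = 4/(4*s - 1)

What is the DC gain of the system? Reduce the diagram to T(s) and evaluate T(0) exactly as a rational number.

1. series reduction of W2, W3; result (-2*s^2 - 3*s + 2)/(4*s - 4)
2. reduce the parallel group W1, (W2*W3), W4; result (-8*s^3 - 10*s^2 + 43*s - 22)/(16*s^2 - 20*s + 4)
That last expression is T(s); at s = 0 only the constant terms survive, so T(0) = -22/4 = -11/2.

Answer: -11/2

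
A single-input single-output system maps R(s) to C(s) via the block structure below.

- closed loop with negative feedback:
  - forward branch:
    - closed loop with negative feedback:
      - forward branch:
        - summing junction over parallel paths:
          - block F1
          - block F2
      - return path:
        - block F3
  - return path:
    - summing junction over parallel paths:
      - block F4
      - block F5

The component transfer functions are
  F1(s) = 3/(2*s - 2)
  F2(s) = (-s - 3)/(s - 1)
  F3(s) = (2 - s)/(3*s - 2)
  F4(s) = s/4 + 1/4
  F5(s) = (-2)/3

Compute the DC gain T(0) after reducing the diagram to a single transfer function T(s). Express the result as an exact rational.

Step 1: parallel reduction of F1, F2, giving (-2*s - 3)/(2*s - 2)
Step 2: apply the feedback formula to (F1+F2), F3, giving (-6*s^2 - 5*s + 6)/(8*s^2 - 11*s - 2)
Step 3: add F4, F5 (parallel), giving s/4 - 5/12
Step 4: apply the feedback formula to [(F1+F2)/(1+(F1+F2)*F3)], (F4+F5), giving (72*s^2 + 60*s - 72)/(18*s^3 - 111*s^2 + 89*s + 54)
Evaluating the step-4 result (the overall T(s)) at s = 0 gives T(0) = -72/54 = -4/3.

Hence the answer: -4/3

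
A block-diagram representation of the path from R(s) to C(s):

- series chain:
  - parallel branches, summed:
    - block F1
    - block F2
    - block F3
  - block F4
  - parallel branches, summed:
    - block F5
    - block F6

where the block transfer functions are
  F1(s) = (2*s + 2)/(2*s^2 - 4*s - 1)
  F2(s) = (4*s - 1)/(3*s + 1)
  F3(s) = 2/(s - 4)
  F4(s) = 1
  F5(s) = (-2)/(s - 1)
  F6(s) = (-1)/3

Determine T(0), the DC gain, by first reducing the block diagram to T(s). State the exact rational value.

Step 1 - sum the parallel branches F1, F2, F3; result (8*s^4 - 32*s^3 + 36*s^2 - 43*s - 14)/(6*s^4 - 34*s^3 + 33*s^2 + 27*s + 4)
Step 2 - combine F5, F6 in parallel; result (-s - 5)/(3*s - 3)
Step 3 - combine (F1+F2+F3), F4, (F5+F6) in series; result (-8*s^5 - 8*s^4 + 124*s^3 - 137*s^2 + 229*s + 70)/(18*s^5 - 120*s^4 + 201*s^3 - 18*s^2 - 69*s - 12)
Step 3 gives the overall T(s). Then T(0) = 70/(-12) = -35/6.

Final answer: -35/6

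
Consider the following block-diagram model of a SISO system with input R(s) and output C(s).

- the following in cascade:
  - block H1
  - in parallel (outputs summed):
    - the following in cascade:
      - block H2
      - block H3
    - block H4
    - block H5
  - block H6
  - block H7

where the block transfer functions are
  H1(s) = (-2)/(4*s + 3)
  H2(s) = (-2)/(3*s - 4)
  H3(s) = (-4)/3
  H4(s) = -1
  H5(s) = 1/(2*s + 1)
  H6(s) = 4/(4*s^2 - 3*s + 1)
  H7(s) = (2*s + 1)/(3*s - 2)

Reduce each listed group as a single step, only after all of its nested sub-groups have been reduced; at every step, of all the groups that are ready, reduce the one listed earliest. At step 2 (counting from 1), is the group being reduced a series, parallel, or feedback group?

Step 1. multiply H2, H3 (series)
Step 2. parallel reduction of (H2*H3), H4, H5
Step 3. combine H1, ((H2*H3)+H4+H5), H6, H7 in series
Step 2: parallel.

Hence the answer: parallel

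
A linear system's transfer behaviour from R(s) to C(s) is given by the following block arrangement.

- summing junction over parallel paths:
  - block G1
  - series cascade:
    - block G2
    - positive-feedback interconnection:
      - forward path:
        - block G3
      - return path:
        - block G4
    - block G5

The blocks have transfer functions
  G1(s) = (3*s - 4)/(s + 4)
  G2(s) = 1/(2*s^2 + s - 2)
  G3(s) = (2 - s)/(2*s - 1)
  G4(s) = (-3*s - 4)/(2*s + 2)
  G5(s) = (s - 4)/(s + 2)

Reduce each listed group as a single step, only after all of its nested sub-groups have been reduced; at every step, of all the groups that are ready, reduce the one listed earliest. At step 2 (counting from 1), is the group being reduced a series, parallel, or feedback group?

Step 1: collapse the loop (G3 forward, G4 return)
Step 2: series reduction of G2, [G3/(1-G3*G4)], G5
Step 3: parallel reduction of G1, (G2*[G3/(1-G3*G4)]*G5)
Step 2: series.

Answer: series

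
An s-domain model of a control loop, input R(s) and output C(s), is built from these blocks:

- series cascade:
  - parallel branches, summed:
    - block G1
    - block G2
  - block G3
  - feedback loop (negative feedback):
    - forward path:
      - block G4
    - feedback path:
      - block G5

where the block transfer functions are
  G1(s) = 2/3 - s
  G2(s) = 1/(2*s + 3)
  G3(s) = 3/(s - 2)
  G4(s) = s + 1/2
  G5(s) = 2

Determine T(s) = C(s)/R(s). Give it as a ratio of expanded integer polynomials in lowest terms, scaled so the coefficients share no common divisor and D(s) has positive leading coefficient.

Step 1. reduce the parallel group G1, G2; result (-6*s^2 - 5*s + 9)/(6*s + 9)
Step 2. reduce the feedback loop with forward G4 and return G5; result (2*s + 1)/(4*s + 4)
Step 3. series reduction of (G1+G2), G3, [G4/(1+G4*G5)], giving the overall T(s)

Therefore the answer is (-12*s^3 - 16*s^2 + 13*s + 9)/(8*s^3 + 4*s^2 - 28*s - 24).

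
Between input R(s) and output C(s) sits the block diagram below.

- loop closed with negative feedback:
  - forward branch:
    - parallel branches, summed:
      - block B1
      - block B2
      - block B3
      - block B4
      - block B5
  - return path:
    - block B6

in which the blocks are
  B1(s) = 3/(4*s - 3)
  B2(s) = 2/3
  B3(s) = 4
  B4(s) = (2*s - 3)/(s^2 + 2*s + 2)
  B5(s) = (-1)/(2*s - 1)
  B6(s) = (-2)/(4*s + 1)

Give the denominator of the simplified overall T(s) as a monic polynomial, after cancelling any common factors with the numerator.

(1) sum the parallel branches B1, B2, B3, B4, B5, giving (112*s^4 + 138*s^3 - 134*s^2 - 76*s + 57)/(24*s^4 + 18*s^3 - 3*s^2 - 42*s + 18)
(2) reduce the feedback loop with forward (B1+B2+B3+B4+B5) and return B6, giving (448*s^5 + 664*s^4 - 398*s^3 - 438*s^2 + 152*s + 57)/(96*s^5 - 128*s^4 - 270*s^3 + 97*s^2 + 182*s - 96)
That last expression is T(s), already simplified. Scaling its denominator by 1/96 (the reciprocal of the leading coefficient) yields the monic denominator.

Answer: s^5 - 4*s^4/3 - 45*s^3/16 + 97*s^2/96 + 91*s/48 - 1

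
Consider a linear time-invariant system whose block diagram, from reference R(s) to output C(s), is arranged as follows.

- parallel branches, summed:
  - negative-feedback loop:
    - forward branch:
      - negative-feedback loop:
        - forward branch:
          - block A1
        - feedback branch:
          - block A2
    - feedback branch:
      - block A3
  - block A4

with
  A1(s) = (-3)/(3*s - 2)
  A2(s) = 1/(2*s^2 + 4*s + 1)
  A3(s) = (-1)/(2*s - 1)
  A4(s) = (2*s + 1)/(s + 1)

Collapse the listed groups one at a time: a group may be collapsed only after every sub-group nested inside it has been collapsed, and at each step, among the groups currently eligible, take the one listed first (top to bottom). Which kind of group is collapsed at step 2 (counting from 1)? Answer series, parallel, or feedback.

Reducing step by step:

[1] collapse the loop (A1 forward, A2 return)
[2] reduce the feedback loop with forward [A1/(1+A1*A2)] and return A3
[3] combine [[A1/(1+A1*A2)]/(1+[A1/(1+A1*A2)]*A3)], A4 in parallel
So the answer for step 2 is feedback.

Answer: feedback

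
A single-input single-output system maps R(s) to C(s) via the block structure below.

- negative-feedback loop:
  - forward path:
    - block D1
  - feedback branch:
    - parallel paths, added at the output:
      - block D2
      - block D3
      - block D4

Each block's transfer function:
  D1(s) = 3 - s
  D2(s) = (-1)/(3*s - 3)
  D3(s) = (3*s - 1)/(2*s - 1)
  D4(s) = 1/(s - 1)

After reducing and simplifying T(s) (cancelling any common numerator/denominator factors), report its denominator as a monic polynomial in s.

First reduce the diagram to T(s).

Step 1. sum the parallel branches D2, D3, D4, giving (9*s^2 - 8*s + 1)/(6*s^2 - 9*s + 3)
Step 2. reduce the feedback loop with forward D1 and return (D2+D3+D4), giving (6*s^3 - 27*s^2 + 30*s - 9)/(9*s^3 - 41*s^2 + 34*s - 6)
The result of step 2 is T(s) in lowest terms. Its denominator has leading coefficient 9; dividing the denominator through by 9 makes it monic.

Answer: s^3 - 41*s^2/9 + 34*s/9 - 2/3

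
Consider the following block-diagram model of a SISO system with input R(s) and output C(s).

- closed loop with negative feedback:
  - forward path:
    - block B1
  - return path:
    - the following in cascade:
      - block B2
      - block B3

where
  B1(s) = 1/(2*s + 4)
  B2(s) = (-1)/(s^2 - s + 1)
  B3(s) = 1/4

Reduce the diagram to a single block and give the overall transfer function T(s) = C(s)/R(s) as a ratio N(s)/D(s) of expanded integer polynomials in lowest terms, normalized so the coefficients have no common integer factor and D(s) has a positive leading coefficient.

First reduce the diagram to T(s).

Step 1: combine B2, B3 in series gives (-1)/(4*s^2 - 4*s + 4)
Step 2: feedback reduction of B1, (B2*B3); the result is T(s) itself (integer coefficients, no common factor, positive leading denominator coefficient)

Answer: (4*s^2 - 4*s + 4)/(8*s^3 + 8*s^2 - 8*s + 15)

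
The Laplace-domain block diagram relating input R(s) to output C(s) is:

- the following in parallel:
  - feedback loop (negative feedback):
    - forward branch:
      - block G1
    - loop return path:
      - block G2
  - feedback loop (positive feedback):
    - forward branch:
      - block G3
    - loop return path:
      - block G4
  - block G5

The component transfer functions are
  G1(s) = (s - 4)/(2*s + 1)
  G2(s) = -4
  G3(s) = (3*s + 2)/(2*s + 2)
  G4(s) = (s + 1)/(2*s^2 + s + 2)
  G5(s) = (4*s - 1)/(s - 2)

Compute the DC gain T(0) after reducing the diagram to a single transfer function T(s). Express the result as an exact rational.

First reduce the diagram to T(s).

(1) feedback reduction of G1, G2 -> (4 - s)/(2*s - 17)
(2) reduce the feedback loop with forward G3 and return G4 -> (6*s^3 + 7*s^2 + 8*s + 4)/(4*s^3 + 3*s^2 + s + 2)
(3) reduce the parallel group [G1/(1+G1*G2)], [G3/(1-G3*G4)], G5 -> (40*s^5 - 347*s^4 - 76*s^3 + 55*s^2 + 69*s + 154)/(8*s^5 - 78*s^4 + 75*s^3 + 85*s^2 - 8*s + 68)
Evaluating the step-3 result (the overall T(s)) at s = 0 gives T(0) = 154/68 = 77/34.

Answer: 77/34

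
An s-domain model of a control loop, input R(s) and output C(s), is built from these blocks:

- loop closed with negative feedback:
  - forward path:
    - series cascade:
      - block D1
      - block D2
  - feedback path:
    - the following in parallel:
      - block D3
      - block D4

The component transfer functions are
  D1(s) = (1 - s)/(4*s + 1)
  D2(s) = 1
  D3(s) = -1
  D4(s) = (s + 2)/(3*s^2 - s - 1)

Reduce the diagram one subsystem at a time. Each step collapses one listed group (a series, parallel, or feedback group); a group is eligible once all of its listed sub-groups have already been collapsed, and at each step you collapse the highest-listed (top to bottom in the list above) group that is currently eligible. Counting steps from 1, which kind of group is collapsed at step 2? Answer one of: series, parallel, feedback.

Reducing step by step:

Step 1. multiply D1, D2 (series)
Step 2. sum the parallel branches D3, D4
Step 3. apply the feedback formula to (D1*D2), (D3+D4)
The group at step 2 is a parallel group.

Answer: parallel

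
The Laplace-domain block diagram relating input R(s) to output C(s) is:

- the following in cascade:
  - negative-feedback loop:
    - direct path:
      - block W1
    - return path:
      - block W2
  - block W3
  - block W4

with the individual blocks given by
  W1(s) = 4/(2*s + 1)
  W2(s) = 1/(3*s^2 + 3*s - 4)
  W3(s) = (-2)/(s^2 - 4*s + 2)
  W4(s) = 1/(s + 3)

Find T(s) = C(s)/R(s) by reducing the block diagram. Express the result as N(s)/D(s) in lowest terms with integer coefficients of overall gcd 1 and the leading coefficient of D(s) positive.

Step 1: apply the feedback formula to W1, W2 gives (12*s^2 + 12*s - 16)/(6*s^3 + 9*s^2 - 5*s)
Step 2: reduce the series chain [W1/(1+W1*W2)], W3, W4, which is the overall transfer function T(s) = C(s)/R(s) in lowest terms

Hence the answer: (-24*s^2 - 24*s + 32)/(6*s^6 + 3*s^5 - 74*s^4 - 49*s^3 + 104*s^2 - 30*s)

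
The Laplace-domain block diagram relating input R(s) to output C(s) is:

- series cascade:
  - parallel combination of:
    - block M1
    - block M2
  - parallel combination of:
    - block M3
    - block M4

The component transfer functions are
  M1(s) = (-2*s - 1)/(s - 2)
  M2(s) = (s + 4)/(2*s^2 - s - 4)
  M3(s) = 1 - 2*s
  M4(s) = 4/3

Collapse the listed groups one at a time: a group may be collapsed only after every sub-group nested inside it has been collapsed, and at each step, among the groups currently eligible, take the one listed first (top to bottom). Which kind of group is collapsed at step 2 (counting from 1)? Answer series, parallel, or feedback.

Answer: parallel

Working:
[1] reduce the parallel group M1, M2
[2] add M3, M4 (parallel)
[3] multiply (M1+M2), (M3+M4) (series)
The group at step 2 is a parallel group.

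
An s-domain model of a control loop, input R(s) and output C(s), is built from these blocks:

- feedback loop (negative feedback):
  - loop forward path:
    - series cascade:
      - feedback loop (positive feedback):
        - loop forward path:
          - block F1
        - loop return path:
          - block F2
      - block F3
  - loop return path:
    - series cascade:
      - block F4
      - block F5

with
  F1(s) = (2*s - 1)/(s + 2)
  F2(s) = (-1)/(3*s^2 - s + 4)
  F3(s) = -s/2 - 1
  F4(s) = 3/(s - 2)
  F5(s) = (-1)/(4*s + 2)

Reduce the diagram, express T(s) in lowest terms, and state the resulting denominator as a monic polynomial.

The answer is s^5 + 11*s^4/12 - 31*s^3/24 - 35*s^2/24 - 37*s/12 - 10/3.

Reasoning:
(1) reduce the feedback loop with forward F1 and return F2: (6*s^3 - 5*s^2 + 9*s - 4)/(3*s^3 + 5*s^2 + 4*s + 7)
(2) multiply [F1/(1-F1*F2)], F3 (series): (-6*s^4 - 7*s^3 + s^2 - 14*s + 8)/(6*s^3 + 10*s^2 + 8*s + 14)
(3) series reduction of F4, F5: (-3)/(4*s^2 - 6*s - 4)
(4) close the feedback loop around ([F1/(1-F1*F2)]*F3), (F4*F5): (-24*s^6 + 8*s^5 + 70*s^4 - 34*s^3 + 112*s^2 + 8*s - 32)/(24*s^5 + 22*s^4 - 31*s^3 - 35*s^2 - 74*s - 80)
Step 4 gives the fully reduced T(s), with no common factor left to cancel. The denominator's leading coefficient is 24, so divide each of its coefficients by 24 to get the monic form.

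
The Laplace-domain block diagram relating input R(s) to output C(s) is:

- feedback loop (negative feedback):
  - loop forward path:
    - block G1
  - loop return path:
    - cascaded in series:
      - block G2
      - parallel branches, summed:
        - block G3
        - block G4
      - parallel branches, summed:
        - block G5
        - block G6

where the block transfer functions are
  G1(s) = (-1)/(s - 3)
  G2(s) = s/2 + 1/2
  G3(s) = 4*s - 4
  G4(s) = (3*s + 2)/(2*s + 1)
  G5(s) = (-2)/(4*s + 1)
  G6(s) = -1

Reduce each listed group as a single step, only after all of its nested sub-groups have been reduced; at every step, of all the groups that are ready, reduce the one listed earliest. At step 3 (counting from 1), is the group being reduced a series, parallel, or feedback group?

The answer is series.

Reasoning:
(1) parallel reduction of G3, G4
(2) add G5, G6 (parallel)
(3) series reduction of G2, (G3+G4), (G5+G6)
(4) close the feedback loop around G1, (G2*(G3+G4)*(G5+G6))
The group at step 3 is a series group.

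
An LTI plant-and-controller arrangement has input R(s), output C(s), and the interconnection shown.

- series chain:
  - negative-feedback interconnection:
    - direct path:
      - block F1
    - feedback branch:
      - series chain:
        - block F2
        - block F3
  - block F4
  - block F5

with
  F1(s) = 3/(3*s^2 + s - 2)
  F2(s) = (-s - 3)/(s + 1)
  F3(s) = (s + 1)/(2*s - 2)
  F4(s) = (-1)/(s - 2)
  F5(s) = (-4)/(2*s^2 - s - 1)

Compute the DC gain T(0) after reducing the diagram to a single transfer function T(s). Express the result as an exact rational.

Reducing step by step:

Step 1 - series reduction of F2, F3, giving (-s - 3)/(2*s - 2)
Step 2 - apply the feedback formula to F1, (F2*F3), giving (6*s - 6)/(6*s^3 - 4*s^2 - 9*s - 5)
Step 3 - combine [F1/(1+F1*(F2*F3))], F4, F5 in series, giving 24/(12*s^5 - 26*s^4 - 18*s^3 + 25*s^2 + 33*s + 10)
Step 3 gives the overall T(s). Then T(0) = 24/10 = 12/5.

Answer: 12/5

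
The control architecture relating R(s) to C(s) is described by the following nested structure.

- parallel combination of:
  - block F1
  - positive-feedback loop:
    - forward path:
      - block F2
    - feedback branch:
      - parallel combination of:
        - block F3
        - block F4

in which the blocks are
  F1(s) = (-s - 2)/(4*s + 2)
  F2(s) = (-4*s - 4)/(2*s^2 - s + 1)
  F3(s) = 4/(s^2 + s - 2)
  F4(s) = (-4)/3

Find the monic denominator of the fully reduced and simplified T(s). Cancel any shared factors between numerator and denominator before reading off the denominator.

1. parallel reduction of F3, F4 gives (-4*s^2 - 4*s + 20)/(3*s^2 + 3*s - 6)
2. collapse the loop (F2 forward, (F3+F4) return) gives (-12*s^3 - 24*s^2 + 12*s + 24)/(6*s^4 - 13*s^3 - 44*s^2 + 73*s + 74)
3. add F1, [F2/(1-F2*(F3+F4))] (parallel) gives (-6*s^5 - 47*s^4 - 50*s^3 + 15*s^2 - 100*s - 100)/(24*s^5 - 40*s^4 - 202*s^3 + 204*s^2 + 442*s + 148)
That last expression is T(s), already simplified. Scaling its denominator by 1/24 (the reciprocal of the leading coefficient) yields the monic denominator.

Therefore the answer is s^5 - 5*s^4/3 - 101*s^3/12 + 17*s^2/2 + 221*s/12 + 37/6.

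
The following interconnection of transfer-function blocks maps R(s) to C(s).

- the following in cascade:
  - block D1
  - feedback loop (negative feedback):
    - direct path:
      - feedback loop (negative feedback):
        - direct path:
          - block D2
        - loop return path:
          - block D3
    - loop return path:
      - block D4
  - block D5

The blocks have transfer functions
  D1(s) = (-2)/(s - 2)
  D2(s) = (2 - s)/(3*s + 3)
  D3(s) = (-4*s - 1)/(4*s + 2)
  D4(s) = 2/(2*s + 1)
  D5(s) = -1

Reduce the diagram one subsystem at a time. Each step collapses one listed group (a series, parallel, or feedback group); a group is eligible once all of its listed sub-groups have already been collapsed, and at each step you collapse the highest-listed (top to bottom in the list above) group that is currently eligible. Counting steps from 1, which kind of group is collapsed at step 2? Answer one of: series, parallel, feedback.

Step 1. collapse the loop (D2 forward, D3 return)
Step 2. apply the feedback formula to [D2/(1+D2*D3)], D4
Step 3. multiply D1, [[D2/(1+D2*D3)]/(1+[D2/(1+D2*D3)]*D4)], D5 (series)
At step 2 the group reduced is feedback.

Hence the answer: feedback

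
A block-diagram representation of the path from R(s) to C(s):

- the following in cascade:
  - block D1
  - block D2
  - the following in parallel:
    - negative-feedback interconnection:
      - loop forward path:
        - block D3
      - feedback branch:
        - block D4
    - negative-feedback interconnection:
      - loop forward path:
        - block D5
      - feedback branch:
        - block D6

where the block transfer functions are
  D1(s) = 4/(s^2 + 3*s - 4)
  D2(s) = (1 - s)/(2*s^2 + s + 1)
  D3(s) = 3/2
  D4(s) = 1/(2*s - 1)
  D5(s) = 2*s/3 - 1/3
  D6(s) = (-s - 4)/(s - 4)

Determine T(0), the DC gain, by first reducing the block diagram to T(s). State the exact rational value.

Step 1. feedback reduction of D3, D4 gives (6*s - 3)/(4*s + 1)
Step 2. feedback reduction of D5, D6 gives (-2*s^2 + 9*s - 4)/(2*s^2 + 4*s + 8)
Step 3. sum the parallel branches [D3/(1+D3*D4)], [D5/(1+D5*D6)] gives (4*s^3 + 52*s^2 + 29*s - 28)/(8*s^3 + 18*s^2 + 36*s + 8)
Step 4. combine D1, D2, ([D3/(1+D3*D4)]+[D5/(1+D5*D6)]) in series gives (-8*s^3 - 104*s^2 - 58*s + 56)/(8*s^6 + 54*s^5 + 137*s^4 + 231*s^3 + 162*s^2 + 92*s + 16)
Evaluating the step-4 result (the overall T(s)) at s = 0 gives T(0) = 56/16 = 7/2.

Final answer: 7/2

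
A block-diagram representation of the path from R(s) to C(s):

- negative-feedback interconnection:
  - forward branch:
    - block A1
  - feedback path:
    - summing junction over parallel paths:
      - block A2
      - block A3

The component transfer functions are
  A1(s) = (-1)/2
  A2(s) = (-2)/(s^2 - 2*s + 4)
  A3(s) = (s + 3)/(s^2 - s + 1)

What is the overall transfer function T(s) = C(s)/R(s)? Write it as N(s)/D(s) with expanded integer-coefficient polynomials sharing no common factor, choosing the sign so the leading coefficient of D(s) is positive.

Answer: (-s^4 + 3*s^3 - 7*s^2 + 6*s - 4)/(2*s^4 - 7*s^3 + 15*s^2 - 12*s - 2)

Working:
(1) reduce the parallel group A2, A3 gives (s^3 - s^2 + 10)/(s^4 - 3*s^3 + 7*s^2 - 6*s + 4)
(2) collapse the loop (A1 forward, (A2+A3) return) - this is the overall T(s), already in the required normalized form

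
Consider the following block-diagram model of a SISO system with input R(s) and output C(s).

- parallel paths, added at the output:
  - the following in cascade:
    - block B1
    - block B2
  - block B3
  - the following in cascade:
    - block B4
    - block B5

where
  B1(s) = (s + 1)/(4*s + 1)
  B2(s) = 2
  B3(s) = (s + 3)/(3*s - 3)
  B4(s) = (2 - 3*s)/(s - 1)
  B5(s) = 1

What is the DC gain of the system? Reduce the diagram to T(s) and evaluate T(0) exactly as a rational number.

Reducing step by step:

[1] multiply B1, B2 (series) gives (2*s + 2)/(4*s + 1)
[2] multiply B4, B5 (series) gives (2 - 3*s)/(s - 1)
[3] combine (B1*B2), B3, (B4*B5) in parallel gives (-26*s^2 + 28*s + 3)/(12*s^2 - 9*s - 3)
That last expression is T(s); at s = 0 only the constant terms survive, so T(0) = 3/(-3) = -1.

Answer: -1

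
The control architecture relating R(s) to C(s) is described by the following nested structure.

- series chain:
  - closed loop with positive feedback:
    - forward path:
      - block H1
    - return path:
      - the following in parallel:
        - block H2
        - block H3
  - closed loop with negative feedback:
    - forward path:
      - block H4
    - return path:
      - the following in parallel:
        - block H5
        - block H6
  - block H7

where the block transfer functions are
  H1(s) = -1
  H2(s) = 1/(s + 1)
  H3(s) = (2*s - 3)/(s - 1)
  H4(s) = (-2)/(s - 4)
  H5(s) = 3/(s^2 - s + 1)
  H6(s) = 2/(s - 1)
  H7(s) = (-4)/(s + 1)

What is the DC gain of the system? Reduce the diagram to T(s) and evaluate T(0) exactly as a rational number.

Step 1. combine H2, H3 in parallel: (2*s^2 - 4)/(s^2 - 1)
Step 2. collapse the loop (H1 forward, (H2+H3) return): (1 - s^2)/(3*s^2 - 5)
Step 3. sum the parallel branches H5, H6: (2*s^2 + s - 1)/(s^3 - 2*s^2 + 2*s - 1)
Step 4. reduce the feedback loop with forward H4 and return (H5+H6): (-2*s^3 + 4*s^2 - 4*s + 2)/(s^4 - 6*s^3 + 6*s^2 - 11*s + 6)
Step 5. combine [H1/(1-H1*(H2+H3))], [H4/(1+H4*(H5+H6))], H7 in series: (-8*s^4 + 24*s^3 - 32*s^2 + 24*s - 8)/(3*s^6 - 18*s^5 + 13*s^4 - 3*s^3 - 12*s^2 + 55*s - 30)
That last expression is T(s); at s = 0 only the constant terms survive, so T(0) = -8/(-30) = 4/15.

Therefore the answer is 4/15.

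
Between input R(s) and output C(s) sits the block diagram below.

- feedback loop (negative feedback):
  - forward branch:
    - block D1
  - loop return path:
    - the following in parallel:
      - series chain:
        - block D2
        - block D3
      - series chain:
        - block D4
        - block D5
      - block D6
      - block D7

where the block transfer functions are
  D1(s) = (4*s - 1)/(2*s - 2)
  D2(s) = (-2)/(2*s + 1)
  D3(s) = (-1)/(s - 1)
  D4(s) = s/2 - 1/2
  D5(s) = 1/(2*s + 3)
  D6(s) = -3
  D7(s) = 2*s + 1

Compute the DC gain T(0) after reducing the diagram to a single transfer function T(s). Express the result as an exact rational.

1. series reduction of D2, D3 = 2/(2*s^2 - s - 1)
2. reduce the series chain D4, D5 = (s - 1)/(4*s + 6)
3. add (D2*D3), (D4*D5), D6, D7 (parallel) = (16*s^4 + 2*s^3 - 39*s^2 + 16*s + 25)/(8*s^3 + 8*s^2 - 10*s - 6)
4. apply the feedback formula to D1, ((D2*D3)+(D4*D5)+D6+D7) = (32*s^4 + 24*s^3 - 48*s^2 - 14*s + 6)/(64*s^5 + 8*s^4 - 158*s^3 + 67*s^2 + 92*s - 13)
Evaluating the step-4 result (the overall T(s)) at s = 0 gives T(0) = 6/(-13) = -6/13.

Answer: -6/13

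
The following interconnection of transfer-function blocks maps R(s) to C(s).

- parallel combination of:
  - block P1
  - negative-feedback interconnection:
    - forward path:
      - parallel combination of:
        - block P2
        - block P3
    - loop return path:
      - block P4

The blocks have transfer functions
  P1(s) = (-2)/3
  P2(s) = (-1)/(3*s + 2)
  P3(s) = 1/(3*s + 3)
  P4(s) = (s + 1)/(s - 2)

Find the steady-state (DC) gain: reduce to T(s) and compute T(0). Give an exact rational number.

Reducing step by step:

Step 1 - add P2, P3 (parallel): (-1)/(9*s^2 + 15*s + 6)
Step 2 - collapse the loop ((P2+P3) forward, P4 return): (2 - s)/(9*s^3 - 3*s^2 - 25*s - 13)
Step 3 - add P1, [(P2+P3)/(1+(P2+P3)*P4)] (parallel): (-18*s^3 + 6*s^2 + 47*s + 32)/(27*s^3 - 9*s^2 - 75*s - 39)
Step 3 gives the overall T(s). Then T(0) = 32/(-39) = -32/39.

Answer: -32/39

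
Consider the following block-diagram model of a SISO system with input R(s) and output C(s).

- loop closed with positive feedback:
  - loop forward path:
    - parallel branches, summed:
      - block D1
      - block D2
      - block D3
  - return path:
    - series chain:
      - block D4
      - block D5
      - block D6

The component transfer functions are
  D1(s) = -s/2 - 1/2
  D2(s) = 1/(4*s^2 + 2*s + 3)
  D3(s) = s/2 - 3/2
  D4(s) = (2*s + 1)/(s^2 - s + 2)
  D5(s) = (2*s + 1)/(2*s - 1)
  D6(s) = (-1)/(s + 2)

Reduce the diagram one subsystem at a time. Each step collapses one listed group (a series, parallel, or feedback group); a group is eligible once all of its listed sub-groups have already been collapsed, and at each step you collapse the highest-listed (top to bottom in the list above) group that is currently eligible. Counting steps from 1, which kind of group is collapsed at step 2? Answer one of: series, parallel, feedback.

Reducing step by step:

1. reduce the parallel group D1, D2, D3
2. series reduction of D4, D5, D6
3. collapse the loop ((D1+D2+D3) forward, (D4*D5*D6) return)
At step 2 the group reduced is series.

Answer: series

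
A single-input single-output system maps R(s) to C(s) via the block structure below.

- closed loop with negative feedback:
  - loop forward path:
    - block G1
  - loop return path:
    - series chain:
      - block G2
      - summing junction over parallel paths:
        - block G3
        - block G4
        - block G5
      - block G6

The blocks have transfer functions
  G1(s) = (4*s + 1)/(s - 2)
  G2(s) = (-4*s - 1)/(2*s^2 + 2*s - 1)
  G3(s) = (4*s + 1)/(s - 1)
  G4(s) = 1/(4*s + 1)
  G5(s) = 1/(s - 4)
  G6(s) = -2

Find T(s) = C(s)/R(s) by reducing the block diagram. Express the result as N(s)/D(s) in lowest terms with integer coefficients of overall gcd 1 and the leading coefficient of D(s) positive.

Answer: (8*s^5 - 30*s^4 - 20*s^3 + 49*s^2 - 3*s - 4)/(2*s^5 + 116*s^4 - 363*s^3 - 395*s^2 - 116*s + 6)

Working:
Step 1. combine G3, G4, G5 in parallel: (16*s^3 - 51*s^2 - 39*s - 1)/(4*s^3 - 19*s^2 + 11*s + 4)
Step 2. reduce the series chain G2, (G3+G4+G5), G6: (32*s^3 - 102*s^2 - 78*s - 2)/(2*s^4 - 8*s^3 - 3*s^2 + 13*s - 4)
Step 3. collapse the loop (G1 forward, (G2*(G3+G4+G5)*G6) return); the result is T(s) itself (integer coefficients, no common factor, positive leading denominator coefficient)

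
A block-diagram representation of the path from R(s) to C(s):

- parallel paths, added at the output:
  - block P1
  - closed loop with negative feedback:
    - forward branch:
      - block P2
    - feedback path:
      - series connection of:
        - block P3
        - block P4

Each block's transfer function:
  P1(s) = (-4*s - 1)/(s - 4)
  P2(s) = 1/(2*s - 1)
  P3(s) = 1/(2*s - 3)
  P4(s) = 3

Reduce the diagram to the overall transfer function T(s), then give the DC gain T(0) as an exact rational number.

Step 1 - series reduction of P3, P4 = 3/(2*s - 3)
Step 2 - feedback reduction of P2, (P3*P4) = (2*s - 3)/(4*s^2 - 8*s + 6)
Step 3 - reduce the parallel group P1, [P2/(1+P2*(P3*P4))] = (-16*s^3 + 30*s^2 - 27*s + 6)/(4*s^3 - 24*s^2 + 38*s - 24)
The step-3 result is T(s). Setting s = 0: T(0) = 6/(-24) = -1/4.

Final answer: -1/4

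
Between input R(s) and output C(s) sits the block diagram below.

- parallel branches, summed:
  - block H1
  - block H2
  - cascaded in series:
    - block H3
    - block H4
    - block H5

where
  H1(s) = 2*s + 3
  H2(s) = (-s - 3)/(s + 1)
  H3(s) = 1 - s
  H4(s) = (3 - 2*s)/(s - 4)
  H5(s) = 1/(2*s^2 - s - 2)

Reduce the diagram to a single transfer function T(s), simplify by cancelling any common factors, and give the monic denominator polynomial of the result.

Step 1: series reduction of H3, H4, H5 gives (2*s^2 - 5*s + 3)/(2*s^3 - 9*s^2 + 2*s + 8)
Step 2: add H1, H2, (H3*H4*H5) (parallel) gives (4*s^5 - 10*s^4 - 30*s^3 + 21*s^2 + 30*s + 3)/(2*s^4 - 7*s^3 - 7*s^2 + 10*s + 8)
No further cancellation is possible in the step-2 result, so that is T(s). Its denominator becomes monic after dividing by the leading coefficient 2.

Answer: s^4 - 7*s^3/2 - 7*s^2/2 + 5*s + 4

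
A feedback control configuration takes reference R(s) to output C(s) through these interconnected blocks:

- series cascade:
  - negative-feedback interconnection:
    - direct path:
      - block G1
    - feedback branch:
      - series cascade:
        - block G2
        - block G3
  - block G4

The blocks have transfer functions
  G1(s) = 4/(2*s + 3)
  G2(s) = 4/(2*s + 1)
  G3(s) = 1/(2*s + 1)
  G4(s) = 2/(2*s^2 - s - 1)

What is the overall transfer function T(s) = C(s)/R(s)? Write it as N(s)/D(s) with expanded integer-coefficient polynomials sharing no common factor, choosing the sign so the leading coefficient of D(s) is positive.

Reducing step by step:

Step 1 - reduce the series chain G2, G3 = 4/(4*s^2 + 4*s + 1)
Step 2 - collapse the loop (G1 forward, (G2*G3) return) = (16*s^2 + 16*s + 4)/(8*s^3 + 20*s^2 + 14*s + 19)
Step 3 - series reduction of [G1/(1+G1*(G2*G3))], G4; the result is T(s) itself (integer coefficients, no common factor, positive leading denominator coefficient)

Answer: (16*s + 8)/(8*s^4 + 12*s^3 - 6*s^2 + 5*s - 19)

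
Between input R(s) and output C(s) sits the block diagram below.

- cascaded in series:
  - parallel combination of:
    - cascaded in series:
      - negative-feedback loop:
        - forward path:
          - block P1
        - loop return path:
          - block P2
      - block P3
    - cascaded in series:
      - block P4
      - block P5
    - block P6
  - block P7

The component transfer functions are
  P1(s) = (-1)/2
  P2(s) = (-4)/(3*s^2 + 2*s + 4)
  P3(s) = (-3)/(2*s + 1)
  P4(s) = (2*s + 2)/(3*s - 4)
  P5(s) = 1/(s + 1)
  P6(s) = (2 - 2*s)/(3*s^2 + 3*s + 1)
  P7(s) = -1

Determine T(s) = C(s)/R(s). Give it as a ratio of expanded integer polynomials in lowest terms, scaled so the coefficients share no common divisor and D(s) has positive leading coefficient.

Answer: (-81*s^5 - 267*s^4 - 217*s^3 - 350*s^2 + 60*s + 120)/(108*s^6 + 90*s^5 + 102*s^4 - 150*s^3 - 344*s^2 - 220*s - 48)

Working:
(1) feedback reduction of P1, P2 gives (-3*s^2 - 2*s - 4)/(6*s^2 + 4*s + 12)
(2) multiply [P1/(1+P1*P2)], P3 (series) gives (9*s^2 + 6*s + 12)/(12*s^3 + 14*s^2 + 28*s + 12)
(3) cascade P4, P5 gives 2/(3*s - 4)
(4) reduce the parallel group ([P1/(1+P1*P2)]*P3), (P4*P5), P6 gives (81*s^5 + 267*s^4 + 217*s^3 + 350*s^2 - 60*s - 120)/(108*s^6 + 90*s^5 + 102*s^4 - 150*s^3 - 344*s^2 - 220*s - 48)
(5) cascade (([P1/(1+P1*P2)]*P3)+(P4*P5)+P6), P7: this yields T(s), and no further normalization is needed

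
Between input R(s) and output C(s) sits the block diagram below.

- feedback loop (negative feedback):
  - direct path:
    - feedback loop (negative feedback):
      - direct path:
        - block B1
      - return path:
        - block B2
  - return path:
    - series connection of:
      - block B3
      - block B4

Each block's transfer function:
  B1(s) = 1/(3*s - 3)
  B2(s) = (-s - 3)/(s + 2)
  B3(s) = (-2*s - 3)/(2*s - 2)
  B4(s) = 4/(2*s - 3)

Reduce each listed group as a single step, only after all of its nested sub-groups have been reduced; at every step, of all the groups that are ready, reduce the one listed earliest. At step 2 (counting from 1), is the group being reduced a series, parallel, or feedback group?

1. feedback reduction of B1, B2
2. multiply B3, B4 (series)
3. close the feedback loop around [B1/(1+B1*B2)], (B3*B4)
Step 2: series.

Therefore the answer is series.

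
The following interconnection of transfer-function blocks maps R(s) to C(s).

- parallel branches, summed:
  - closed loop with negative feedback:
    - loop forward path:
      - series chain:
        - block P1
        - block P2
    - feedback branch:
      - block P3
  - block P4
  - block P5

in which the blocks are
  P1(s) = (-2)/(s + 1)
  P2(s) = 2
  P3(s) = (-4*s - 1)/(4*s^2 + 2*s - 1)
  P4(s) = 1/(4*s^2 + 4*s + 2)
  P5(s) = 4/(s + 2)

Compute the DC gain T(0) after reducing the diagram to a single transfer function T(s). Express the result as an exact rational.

Step 1 - series reduction of P1, P2, giving (-4)/(s + 1)
Step 2 - feedback reduction of (P1*P2), P3, giving (-16*s^2 - 8*s + 4)/(4*s^3 + 6*s^2 + 17*s + 3)
Step 3 - add [(P1*P2)/(1+(P1*P2)*P3)], P4, P5 (parallel), giving (-60*s^4 + 174*s^3 + 301*s^2 + 229*s + 46)/(16*s^6 + 72*s^5 + 180*s^4 + 292*s^3 + 230*s^2 + 98*s + 12)
Step 3 gives the overall T(s). Then T(0) = 46/12 = 23/6.

Final answer: 23/6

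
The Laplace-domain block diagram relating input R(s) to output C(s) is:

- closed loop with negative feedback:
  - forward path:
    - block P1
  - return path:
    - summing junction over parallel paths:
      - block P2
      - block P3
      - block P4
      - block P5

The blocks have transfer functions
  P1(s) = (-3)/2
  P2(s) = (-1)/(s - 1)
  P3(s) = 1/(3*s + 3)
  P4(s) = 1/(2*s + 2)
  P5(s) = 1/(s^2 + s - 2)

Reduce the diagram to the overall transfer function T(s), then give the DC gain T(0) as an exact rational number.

(1) reduce the parallel group P2, P3, P4, P5 -> (-s^2 - 7*s - 16)/(6*s^3 + 12*s^2 - 6*s - 12)
(2) feedback reduction of P1, (P2+P3+P4+P5) -> (-6*s^3 - 12*s^2 + 6*s + 12)/(4*s^3 + 9*s^2 + 3*s + 8)
Evaluating the step-2 result (the overall T(s)) at s = 0 gives T(0) = 12/8 = 3/2.

Final answer: 3/2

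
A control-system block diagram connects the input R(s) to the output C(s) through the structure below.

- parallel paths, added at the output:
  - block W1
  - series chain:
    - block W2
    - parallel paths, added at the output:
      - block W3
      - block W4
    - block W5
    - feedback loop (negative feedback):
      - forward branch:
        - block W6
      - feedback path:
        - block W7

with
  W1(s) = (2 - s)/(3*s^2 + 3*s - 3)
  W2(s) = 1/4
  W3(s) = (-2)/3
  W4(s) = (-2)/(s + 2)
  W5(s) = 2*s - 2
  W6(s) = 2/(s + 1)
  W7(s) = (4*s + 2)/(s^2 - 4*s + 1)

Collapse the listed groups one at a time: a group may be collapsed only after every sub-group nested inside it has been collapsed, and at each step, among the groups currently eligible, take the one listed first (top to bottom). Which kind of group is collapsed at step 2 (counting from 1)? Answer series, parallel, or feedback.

[1] reduce the parallel group W3, W4
[2] close the feedback loop around W6, W7
[3] cascade W2, (W3+W4), W5, [W6/(1+W6*W7)]
[4] combine W1, (W2*(W3+W4)*W5*[W6/(1+W6*W7)]) in parallel
At step 2 the group reduced is feedback.

Therefore the answer is feedback.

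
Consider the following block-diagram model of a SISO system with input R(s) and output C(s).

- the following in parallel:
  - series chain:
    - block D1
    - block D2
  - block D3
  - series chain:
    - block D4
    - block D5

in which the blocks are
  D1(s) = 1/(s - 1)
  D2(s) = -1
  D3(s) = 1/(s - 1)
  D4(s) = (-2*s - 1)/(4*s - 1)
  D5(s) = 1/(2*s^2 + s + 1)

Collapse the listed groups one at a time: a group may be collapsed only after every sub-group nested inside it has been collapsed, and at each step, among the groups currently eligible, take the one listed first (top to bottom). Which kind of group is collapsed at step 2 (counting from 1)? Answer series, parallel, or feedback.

The answer is series.

Reasoning:
[1] combine D1, D2 in series
[2] multiply D4, D5 (series)
[3] reduce the parallel group (D1*D2), D3, (D4*D5)
At step 2 the group reduced is series.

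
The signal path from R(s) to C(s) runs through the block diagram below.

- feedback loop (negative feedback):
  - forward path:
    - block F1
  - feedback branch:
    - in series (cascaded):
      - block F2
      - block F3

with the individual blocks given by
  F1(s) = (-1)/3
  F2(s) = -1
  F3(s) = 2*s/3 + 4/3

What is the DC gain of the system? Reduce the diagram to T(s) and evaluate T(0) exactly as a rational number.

[1] multiply F2, F3 (series): -2*s/3 - 4/3
[2] apply the feedback formula to F1, (F2*F3): (-3)/(2*s + 13)
Evaluating the step-2 result (the overall T(s)) at s = 0 gives T(0) = -3/13.

Therefore the answer is -3/13.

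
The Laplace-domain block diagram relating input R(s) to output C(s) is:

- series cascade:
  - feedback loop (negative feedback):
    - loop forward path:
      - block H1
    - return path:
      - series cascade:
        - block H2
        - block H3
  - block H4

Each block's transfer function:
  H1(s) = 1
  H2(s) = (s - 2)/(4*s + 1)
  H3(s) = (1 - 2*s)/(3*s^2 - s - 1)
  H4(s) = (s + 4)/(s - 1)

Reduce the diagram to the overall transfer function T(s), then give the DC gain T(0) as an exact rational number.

Reducing step by step:

Step 1 - combine H2, H3 in series: (-2*s^2 + 5*s - 2)/(12*s^3 - s^2 - 5*s - 1)
Step 2 - close the feedback loop around H1, (H2*H3): (12*s^3 - s^2 - 5*s - 1)/(12*s^3 - 3*s^2 - 3)
Step 3 - combine [H1/(1+H1*(H2*H3))], H4 in series: (12*s^4 + 47*s^3 - 9*s^2 - 21*s - 4)/(12*s^4 - 15*s^3 + 3*s^2 - 3*s + 3)
Step 3 gives the overall T(s). Then T(0) = -4/3.

Answer: -4/3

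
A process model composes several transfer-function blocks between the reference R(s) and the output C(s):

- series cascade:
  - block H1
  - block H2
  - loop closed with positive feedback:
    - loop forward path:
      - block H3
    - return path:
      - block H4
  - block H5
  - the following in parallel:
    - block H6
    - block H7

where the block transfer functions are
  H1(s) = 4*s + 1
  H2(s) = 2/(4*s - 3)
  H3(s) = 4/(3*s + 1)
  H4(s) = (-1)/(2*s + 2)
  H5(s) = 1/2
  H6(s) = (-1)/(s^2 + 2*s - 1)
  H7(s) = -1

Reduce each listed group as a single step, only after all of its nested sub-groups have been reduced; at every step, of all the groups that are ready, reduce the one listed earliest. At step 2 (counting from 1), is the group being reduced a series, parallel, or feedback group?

Reducing step by step:

1. reduce the feedback loop with forward H3 and return H4
2. add H6, H7 (parallel)
3. combine H1, H2, [H3/(1-H3*H4)], H5, (H6+H7) in series
So the answer for step 2 is parallel.

Answer: parallel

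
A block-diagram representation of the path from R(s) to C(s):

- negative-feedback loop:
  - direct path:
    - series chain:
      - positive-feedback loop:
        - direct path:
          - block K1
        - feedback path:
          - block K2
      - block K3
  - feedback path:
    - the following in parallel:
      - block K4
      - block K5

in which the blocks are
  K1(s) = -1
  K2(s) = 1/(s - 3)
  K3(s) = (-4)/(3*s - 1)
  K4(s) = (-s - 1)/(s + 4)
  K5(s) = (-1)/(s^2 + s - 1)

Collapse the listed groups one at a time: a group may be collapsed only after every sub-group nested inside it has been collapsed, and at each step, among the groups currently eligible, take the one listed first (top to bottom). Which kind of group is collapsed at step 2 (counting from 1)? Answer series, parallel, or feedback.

Step 1: close the feedback loop around K1, K2
Step 2: reduce the series chain [K1/(1-K1*K2)], K3
Step 3: combine K4, K5 in parallel
Step 4: close the feedback loop around ([K1/(1-K1*K2)]*K3), (K4+K5)
So the answer for step 2 is series.

Final answer: series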